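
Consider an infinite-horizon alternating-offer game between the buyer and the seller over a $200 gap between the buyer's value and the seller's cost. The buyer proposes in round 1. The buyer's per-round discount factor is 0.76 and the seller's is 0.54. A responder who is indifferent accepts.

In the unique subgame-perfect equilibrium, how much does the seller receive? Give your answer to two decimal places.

When the buyer proposes, the seller accepts any offer worth at least 0.54 times what the seller would get by proposing next round; and vice versa.
This gives x = 200 − 0.54y and y = 200 − 0.76x, where x and y are each side's share when it proposes.
Hence (1 − 0.54·0.76)x = 200(1 − 0.54), i.e. 0.5896·x = 92.
x ≈ 156.0380; the seller's share is 200 − x ≈ 43.9620.

43.96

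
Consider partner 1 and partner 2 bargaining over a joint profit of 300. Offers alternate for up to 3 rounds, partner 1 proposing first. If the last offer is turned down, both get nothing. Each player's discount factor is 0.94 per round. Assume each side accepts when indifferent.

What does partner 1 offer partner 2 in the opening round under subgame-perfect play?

Round 3 (partner 1 proposes): rejection yields 0 for partner 2; partner 1 offers 0 and keeps 300.
Round 2 (partner 2 proposes): partner 1 can get 300 next round, worth 0.94 × 300 = 282 now; partner 2 offers that and keeps 18.
Round 1 (partner 1 proposes): partner 2 can get 18 next round, worth 0.94 × 18 = 16.92 now; partner 1 offers that and keeps 283.08.

16.92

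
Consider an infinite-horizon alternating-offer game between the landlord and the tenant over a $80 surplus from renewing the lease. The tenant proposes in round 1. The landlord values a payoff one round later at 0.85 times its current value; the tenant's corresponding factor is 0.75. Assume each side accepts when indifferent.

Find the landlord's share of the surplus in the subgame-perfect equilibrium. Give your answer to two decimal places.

When the tenant proposes, the landlord accepts any offer worth at least 0.85 times what the landlord would get by proposing next round; and vice versa.
This gives x = 80 − 0.85y and y = 80 − 0.75x, where x and y are each side's share when it proposes.
Hence (1 − 0.85·0.75)x = 80(1 − 0.85), i.e. 0.3625·x = 12.
x ≈ 33.1034; the landlord's share is 80 − x ≈ 46.8966.

46.90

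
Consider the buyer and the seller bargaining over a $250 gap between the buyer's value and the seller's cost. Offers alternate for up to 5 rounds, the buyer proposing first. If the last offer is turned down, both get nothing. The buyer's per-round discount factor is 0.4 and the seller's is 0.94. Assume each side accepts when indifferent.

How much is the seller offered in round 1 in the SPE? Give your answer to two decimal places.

194.02

Round 5 (the buyer proposes): rejection yields 0 for the seller; the buyer offers 0 and keeps 250.
Round 4 (the seller proposes): the buyer can get 250 next round, worth 0.4 × 250 = 100 now; the seller offers that and keeps 150.
Round 3 (the buyer proposes): the seller can get 150 next round, worth 0.94 × 150 = 141 now, so the buyer offers 141, keeping 109.
Round 2 (the seller proposes): the buyer can get 109 next round, worth 0.4 × 109 = 43.6 now; the seller offers that and keeps 206.4.
Round 1 (the buyer proposes): the seller can get 206.4 next round, worth 0.94 × 206.4 = 194.016 now; the buyer offers that and keeps 55.984.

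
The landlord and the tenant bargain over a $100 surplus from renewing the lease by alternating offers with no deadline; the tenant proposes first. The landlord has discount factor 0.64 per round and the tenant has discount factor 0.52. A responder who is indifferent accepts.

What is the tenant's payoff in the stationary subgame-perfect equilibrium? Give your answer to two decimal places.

53.96

Let x be the tenant's share when the tenant proposes and y be the landlord's share when the landlord proposes.
The landlord accepts iff offered ≥ 0.64·y, so x = 100 − 0.64y. Symmetrically y = 100 − 0.52x.
Substituting: x = 100 − 0.64(100 − 0.52x), giving x(1 − 0.52·0.64) = 100(1 − 0.64).
So x = 100 × 0.36 / 0.6672 ≈ 53.9568, and the landlord receives 100 − x ≈ 46.0432.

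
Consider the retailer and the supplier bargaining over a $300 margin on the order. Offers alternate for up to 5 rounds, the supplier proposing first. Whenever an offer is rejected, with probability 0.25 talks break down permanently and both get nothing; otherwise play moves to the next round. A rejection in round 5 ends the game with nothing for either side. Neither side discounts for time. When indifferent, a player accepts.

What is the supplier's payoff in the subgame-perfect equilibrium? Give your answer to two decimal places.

By backward induction:
Round 5 (the supplier proposes): the retailer will accept anything ≥ 0, so the supplier offers 0 and keeps 300.
Round 4 (the retailer proposes): rejecting gives the supplier an expected 0.75 × 300 = 225, so the retailer offers 225, keeping 75.
Round 3 (the supplier proposes): rejecting gives the retailer an expected 0.75 × 75 = 56.25; the supplier offers that and keeps 243.75.
Round 2 (the retailer proposes): rejecting gives the supplier an expected 0.75 × 243.75 = 182.8125, so the retailer offers 182.8125, keeping 117.1875.
Round 1 (the supplier proposes): rejecting gives the retailer an expected 0.75 × 117.1875 = 87.890625. The supplier offers 87.890625 and keeps 300 − 87.890625 = 212.109375.

212.11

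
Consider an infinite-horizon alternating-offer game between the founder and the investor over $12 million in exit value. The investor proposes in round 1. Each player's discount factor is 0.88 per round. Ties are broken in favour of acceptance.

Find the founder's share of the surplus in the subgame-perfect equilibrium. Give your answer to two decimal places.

5.62

Let x be the investor's share when the investor proposes and y be the founder's share when the founder proposes.
The founder accepts iff offered ≥ 0.88·y, so x = 12 − 0.88y. Symmetrically y = 12 − 0.88x.
Substituting: x = 12 − 0.88(12 − 0.88x), giving x(1 − 0.88·0.88) = 12(1 − 0.88).
So x = 12 × 0.12 / 0.2256 ≈ 6.3830, and the founder receives 12 − x ≈ 5.6170.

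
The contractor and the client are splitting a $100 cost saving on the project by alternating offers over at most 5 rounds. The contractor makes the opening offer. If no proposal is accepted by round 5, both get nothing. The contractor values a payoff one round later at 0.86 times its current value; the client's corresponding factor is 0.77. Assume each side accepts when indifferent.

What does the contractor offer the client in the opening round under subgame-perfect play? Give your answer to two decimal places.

Round 5 (the contractor proposes): rejection yields 0 for the client; the contractor offers 0 and keeps 100.
Round 4 (the client proposes): the contractor can get 100 next round, worth 0.86 × 100 = 86 now. The client offers 86 and keeps 100 − 86 = 14.
Round 3 (the contractor proposes): the client can get 14 next round, worth 0.77 × 14 = 10.78 now; the contractor offers that and keeps 89.22.
Round 2 (the client proposes): the contractor can get 89.22 next round, worth 0.86 × 89.22 = 76.7292 now. The client offers 76.7292 and keeps 100 − 76.7292 = 23.2708.
Round 1 (the contractor proposes): the client can get 23.2708 next round, worth 0.77 × 23.2708 = 17.918516 now; the contractor offers that and keeps 82.081484.

17.92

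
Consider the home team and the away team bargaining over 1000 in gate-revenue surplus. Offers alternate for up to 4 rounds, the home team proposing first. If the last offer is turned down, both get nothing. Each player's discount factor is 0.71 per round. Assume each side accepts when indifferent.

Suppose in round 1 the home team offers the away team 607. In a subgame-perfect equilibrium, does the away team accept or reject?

Accept

Work out the away team's continuation value if the offer is rejected.
Round 4 (the away team proposes): rejection yields 0 for the home team; the away team offers 0 and keeps 1000.
Round 3 (the home team proposes): the away team can get 1000 next round, worth 0.71 × 1000 = 710 now. The home team offers 710 and keeps 1000 − 710 = 290.
Round 2 (the away team proposes): the home team can get 290 next round, worth 0.71 × 290 = 205.9 now; the away team offers that and keeps 794.1.
So by rejecting in round 1, the away team gets 794.1 next round, worth 0.71 × 794.1 = 563.811 now.
Offer 607 ≥ 563.811, so the away team accepts.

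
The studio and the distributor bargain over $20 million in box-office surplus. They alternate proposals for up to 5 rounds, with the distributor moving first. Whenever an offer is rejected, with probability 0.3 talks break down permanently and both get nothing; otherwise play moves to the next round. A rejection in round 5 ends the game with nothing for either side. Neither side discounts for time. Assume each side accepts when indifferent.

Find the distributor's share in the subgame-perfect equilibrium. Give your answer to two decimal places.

13.74

Round 5 (the distributor proposes): the studio will accept anything ≥ 0, so the distributor offers 0 and keeps 20.
Round 4 (the studio proposes): rejecting gives the distributor an expected 0.7 × 20 = 14. The studio offers 14 and keeps 20 − 14 = 6.
Round 3 (the distributor proposes): rejecting gives the studio an expected 0.7 × 6 = 4.2; the distributor offers that and keeps 15.8.
Round 2 (the studio proposes): rejecting gives the distributor an expected 0.7 × 15.8 = 11.06; the studio offers that and keeps 8.94.
Round 1 (the distributor proposes): rejecting gives the studio an expected 0.7 × 8.94 = 6.258, so the distributor offers 6.258, keeping 13.742.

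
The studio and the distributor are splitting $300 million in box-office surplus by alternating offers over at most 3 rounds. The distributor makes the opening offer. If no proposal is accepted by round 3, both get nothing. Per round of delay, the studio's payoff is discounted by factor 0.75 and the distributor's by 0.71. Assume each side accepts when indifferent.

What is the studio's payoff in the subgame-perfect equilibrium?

65.25

Solve by backward induction from round 3.
Round 3 (the distributor proposes): rejection yields 0 for the studio; the distributor offers 0 and keeps 300.
Round 2 (the studio proposes): the distributor can get 300 next round, worth 0.71 × 300 = 213 now. The studio offers 213 and keeps 300 − 213 = 87.
Round 1 (the distributor proposes): the studio can get 87 next round, worth 0.75 × 87 = 65.25 now. The distributor offers 65.25 and keeps 300 − 65.25 = 234.75.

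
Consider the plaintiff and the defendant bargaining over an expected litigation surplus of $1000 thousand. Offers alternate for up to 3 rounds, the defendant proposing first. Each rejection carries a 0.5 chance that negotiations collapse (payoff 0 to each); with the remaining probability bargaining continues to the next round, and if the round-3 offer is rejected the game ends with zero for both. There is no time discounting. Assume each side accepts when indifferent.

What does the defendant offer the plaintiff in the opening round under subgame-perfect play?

Round 3 (the defendant proposes): the plaintiff will accept anything ≥ 0, so the defendant offers 0 and keeps 1000.
Round 2 (the plaintiff proposes): rejecting gives the defendant an expected 0.5 × 1000 = 500. The plaintiff offers 500 and keeps 1000 − 500 = 500.
Round 1 (the defendant proposes): rejecting gives the plaintiff an expected 0.5 × 500 = 250; the defendant offers that and keeps 750.

250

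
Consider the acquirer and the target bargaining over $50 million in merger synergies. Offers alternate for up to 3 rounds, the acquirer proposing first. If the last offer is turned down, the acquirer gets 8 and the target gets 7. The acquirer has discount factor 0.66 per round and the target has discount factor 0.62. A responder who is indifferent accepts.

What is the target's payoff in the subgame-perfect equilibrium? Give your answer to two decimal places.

Solve by backward induction from round 3.
Round 3 (the acquirer proposes): the target gets 7 if talks fail, so the acquirer offers 7 and keeps 43.
Round 2 (the target proposes): the acquirer can get 43 next round, worth 0.66 × 43 = 28.38 now; the target offers that and keeps 21.62.
Round 1 (the acquirer proposes): the target can get 21.62 next round, worth 0.62 × 21.62 = 13.4044 now; the acquirer offers that and keeps 36.5956.

13.40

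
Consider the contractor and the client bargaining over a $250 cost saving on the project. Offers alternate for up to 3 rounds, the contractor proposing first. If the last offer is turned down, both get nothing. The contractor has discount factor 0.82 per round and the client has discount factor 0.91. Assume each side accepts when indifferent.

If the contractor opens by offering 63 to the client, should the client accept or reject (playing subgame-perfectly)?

Round 3 (the contractor proposes): rejection yields 0 for the client; the contractor offers 0 and keeps 250.
Round 2 (the client proposes): the contractor can get 250 next round, worth 0.82 × 250 = 205 now; the client offers that and keeps 45.
So by rejecting in round 1, the client gets 45 next round, worth 0.91 × 45 = 40.95 now.
Offer 63 ≥ 40.95, so the client accepts.

Accept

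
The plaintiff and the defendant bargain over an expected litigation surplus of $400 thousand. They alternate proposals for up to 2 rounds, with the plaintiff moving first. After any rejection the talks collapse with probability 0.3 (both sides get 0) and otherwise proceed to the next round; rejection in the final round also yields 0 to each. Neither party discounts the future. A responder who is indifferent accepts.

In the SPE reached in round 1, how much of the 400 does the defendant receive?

Round 2 (the defendant proposes): rejection yields 0 for the plaintiff; the defendant offers 0 and keeps 400.
Round 1 (the plaintiff proposes): rejecting gives the defendant an expected 0.7 × 400 = 280; the plaintiff offers that and keeps 120.

280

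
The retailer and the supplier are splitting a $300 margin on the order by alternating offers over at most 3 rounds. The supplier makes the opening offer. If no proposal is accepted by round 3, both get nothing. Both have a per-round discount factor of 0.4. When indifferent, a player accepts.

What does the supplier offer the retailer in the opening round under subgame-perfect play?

By backward induction:
Round 3 (the supplier proposes): the retailer will accept anything ≥ 0, so the supplier offers 0 and keeps 300.
Round 2 (the retailer proposes): the supplier can get 300 next round, worth 0.4 × 300 = 120 now, so the retailer offers 120, keeping 180.
Round 1 (the supplier proposes): the retailer can get 180 next round, worth 0.4 × 180 = 72 now, so the supplier offers 72, keeping 228.

72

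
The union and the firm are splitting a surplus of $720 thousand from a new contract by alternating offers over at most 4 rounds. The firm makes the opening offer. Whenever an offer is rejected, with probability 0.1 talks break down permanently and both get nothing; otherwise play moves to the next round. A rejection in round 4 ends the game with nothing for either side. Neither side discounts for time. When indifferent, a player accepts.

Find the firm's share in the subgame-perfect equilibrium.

By backward induction:
Round 4 (the union proposes): rejection yields 0 for the firm; the union offers 0 and keeps 720.
Round 3 (the firm proposes): rejecting gives the union an expected 0.9 × 720 = 648, so the firm offers 648, keeping 72.
Round 2 (the union proposes): rejecting gives the firm an expected 0.9 × 72 = 64.8, so the union offers 64.8, keeping 655.2.
Round 1 (the firm proposes): rejecting gives the union an expected 0.9 × 655.2 = 589.68. The firm offers 589.68 and keeps 720 − 589.68 = 130.32.

130.32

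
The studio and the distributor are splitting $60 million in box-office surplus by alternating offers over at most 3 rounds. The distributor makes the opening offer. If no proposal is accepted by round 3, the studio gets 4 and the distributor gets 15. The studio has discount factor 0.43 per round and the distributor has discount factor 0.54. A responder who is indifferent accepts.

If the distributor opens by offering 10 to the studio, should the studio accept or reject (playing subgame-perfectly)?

Round 3 (the distributor proposes): the studio gets 4 if talks fail, so the distributor offers 4 and keeps 56.
Round 2 (the studio proposes): the distributor can get 56 next round, worth 0.54 × 56 = 30.24 now. The studio offers 30.24 and keeps 60 − 30.24 = 29.76.
So by rejecting in round 1, the studio gets 29.76 next round, worth 0.43 × 29.76 = 12.7968 now.
Offer 10 < 12.7968, so the studio rejects.

Reject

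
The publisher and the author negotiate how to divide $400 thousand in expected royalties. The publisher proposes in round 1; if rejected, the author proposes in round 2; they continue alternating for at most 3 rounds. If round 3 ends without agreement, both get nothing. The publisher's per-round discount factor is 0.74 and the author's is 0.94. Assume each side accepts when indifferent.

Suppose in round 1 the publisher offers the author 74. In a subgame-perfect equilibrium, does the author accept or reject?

Reject

Round 3 (the publisher proposes): the author will accept anything ≥ 0, so the publisher offers 0 and keeps 400.
Round 2 (the author proposes): the publisher can get 400 next round, worth 0.74 × 400 = 296 now; the author offers that and keeps 104.
So by rejecting in round 1, the author gets 104 next round, worth 0.94 × 104 = 97.76 now.
Offer 74 < 97.76, so the author rejects.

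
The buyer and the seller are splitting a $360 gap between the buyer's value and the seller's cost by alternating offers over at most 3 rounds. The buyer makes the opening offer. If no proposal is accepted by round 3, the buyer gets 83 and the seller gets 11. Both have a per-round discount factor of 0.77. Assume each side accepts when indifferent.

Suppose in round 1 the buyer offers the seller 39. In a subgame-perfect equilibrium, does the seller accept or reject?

Round 3 (the buyer proposes): the seller gets 11 if talks fail, so the buyer offers 11 and keeps 349.
Round 2 (the seller proposes): the buyer can get 349 next round, worth 0.77 × 349 = 268.73 now, so the seller offers 268.73, keeping 91.27.
So by rejecting in round 1, the seller gets 91.27 next round, worth 0.77 × 91.27 = 70.2779 now.
Offer 39 < 70.2779, so the seller rejects.

Reject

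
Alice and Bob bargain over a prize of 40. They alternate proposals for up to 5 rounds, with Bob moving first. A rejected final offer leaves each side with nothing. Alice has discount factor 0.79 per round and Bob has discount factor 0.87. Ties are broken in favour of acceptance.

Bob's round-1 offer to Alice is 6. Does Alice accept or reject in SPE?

Reject

Round 5 (Bob proposes): rejection yields 0 for Alice; Bob offers 0 and keeps 40.
Round 4 (Alice proposes): Bob can get 40 next round, worth 0.87 × 40 = 34.8 now; Alice offers that and keeps 5.2.
Round 3 (Bob proposes): Alice can get 5.2 next round, worth 0.79 × 5.2 = 4.108 now. Bob offers 4.108 and keeps 40 − 4.108 = 35.892.
Round 2 (Alice proposes): Bob can get 35.892 next round, worth 0.87 × 35.892 = 31.22604 now, so Alice offers 31.22604, keeping 8.77396.
So by rejecting in round 1, Alice gets 8.77396 next round, worth 0.79 × 8.77396 = 6.9314284 now.
Offer 6 < 6.9314284, so Alice rejects.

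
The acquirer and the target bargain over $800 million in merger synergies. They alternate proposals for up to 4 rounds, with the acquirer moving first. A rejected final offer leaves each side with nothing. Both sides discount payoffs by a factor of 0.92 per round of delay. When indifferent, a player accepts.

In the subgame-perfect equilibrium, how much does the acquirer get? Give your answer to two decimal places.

118.17

Round 4 (the target proposes): the acquirer will accept anything ≥ 0, so the target offers 0 and keeps 800.
Round 3 (the acquirer proposes): the target can get 800 next round, worth 0.92 × 800 = 736 now, so the acquirer offers 736, keeping 64.
Round 2 (the target proposes): the acquirer can get 64 next round, worth 0.92 × 64 = 58.88 now; the target offers that and keeps 741.12.
Round 1 (the acquirer proposes): the target can get 741.12 next round, worth 0.92 × 741.12 = 681.8304 now, so the acquirer offers 681.8304, keeping 118.1696.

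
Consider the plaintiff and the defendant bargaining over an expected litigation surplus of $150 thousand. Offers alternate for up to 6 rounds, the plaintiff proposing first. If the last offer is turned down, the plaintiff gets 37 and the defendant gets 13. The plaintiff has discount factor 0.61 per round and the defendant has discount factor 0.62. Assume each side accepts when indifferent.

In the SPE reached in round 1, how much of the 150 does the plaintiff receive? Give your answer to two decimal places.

89.99

Round 6 (the defendant proposes): the plaintiff gets 37 if talks fail, so the defendant offers 37 and keeps 113.
Round 5 (the plaintiff proposes): the defendant can get 113 next round, worth 0.62 × 113 = 70.06 now; the plaintiff offers that and keeps 79.94.
Round 4 (the defendant proposes): the plaintiff can get 79.94 next round, worth 0.61 × 79.94 = 48.7634 now. The defendant offers 48.7634 and keeps 150 − 48.7634 = 101.2366.
Round 3 (the plaintiff proposes): the defendant can get 101.2366 next round, worth 0.62 × 101.2366 = 62.766692 now; the plaintiff offers that and keeps 87.233308.
Round 2 (the defendant proposes): the plaintiff can get 87.233308 next round, worth 0.61 × 87.233308 = 53.21231788 now. The defendant offers 53.21231788 and keeps 150 − 53.21231788 = 96.78768212.
Round 1 (the plaintiff proposes): the defendant can get 96.78768212 next round, worth 0.62 × 96.78768212 = 60.0083629144 now; the plaintiff offers that and keeps 89.9916370856.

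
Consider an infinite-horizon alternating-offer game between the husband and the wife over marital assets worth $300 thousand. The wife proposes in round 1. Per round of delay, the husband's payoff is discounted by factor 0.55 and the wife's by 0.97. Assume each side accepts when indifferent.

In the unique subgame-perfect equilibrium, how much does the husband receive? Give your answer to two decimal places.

10.61

Let x be the wife's share when the wife proposes and y be the husband's share when the husband proposes.
The husband accepts iff offered ≥ 0.55·y, so x = 300 − 0.55y. Symmetrically y = 300 − 0.97x.
Substituting: x = 300 − 0.55(300 − 0.97x), giving x(1 − 0.97·0.55) = 300(1 − 0.55).
So x = 300 × 0.45 / 0.4665 ≈ 289.3891, and the husband receives 300 − x ≈ 10.6109.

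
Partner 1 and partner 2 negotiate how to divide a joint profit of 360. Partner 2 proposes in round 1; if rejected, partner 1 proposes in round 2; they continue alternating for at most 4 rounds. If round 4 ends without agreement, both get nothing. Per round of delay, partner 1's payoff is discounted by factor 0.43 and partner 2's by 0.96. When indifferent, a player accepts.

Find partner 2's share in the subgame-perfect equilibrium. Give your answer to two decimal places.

Round 4 (partner 1 proposes): rejection yields 0 for partner 2; partner 1 offers 0 and keeps 360.
Round 3 (partner 2 proposes): partner 1 can get 360 next round, worth 0.43 × 360 = 154.8 now; partner 2 offers that and keeps 205.2.
Round 2 (partner 1 proposes): partner 2 can get 205.2 next round, worth 0.96 × 205.2 = 196.992 now, so partner 1 offers 196.992, keeping 163.008.
Round 1 (partner 2 proposes): partner 1 can get 163.008 next round, worth 0.43 × 163.008 = 70.09344 now. Partner 2 offers 70.09344 and keeps 360 − 70.09344 = 289.90656.

289.91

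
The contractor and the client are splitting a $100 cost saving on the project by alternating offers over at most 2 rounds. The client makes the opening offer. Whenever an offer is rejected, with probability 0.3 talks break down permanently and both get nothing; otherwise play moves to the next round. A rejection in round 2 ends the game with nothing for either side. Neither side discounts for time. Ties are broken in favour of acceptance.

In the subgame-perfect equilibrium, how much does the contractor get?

70

Round 2 (the contractor proposes): rejection yields 0 for the client; the contractor offers 0 and keeps 100.
Round 1 (the client proposes): rejecting gives the contractor an expected 0.7 × 100 = 70, so the client offers 70, keeping 30.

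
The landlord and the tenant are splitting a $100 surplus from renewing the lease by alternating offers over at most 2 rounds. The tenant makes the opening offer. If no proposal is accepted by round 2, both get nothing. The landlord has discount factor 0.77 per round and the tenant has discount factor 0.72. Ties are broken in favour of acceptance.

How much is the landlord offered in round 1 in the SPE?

Round 2 (the landlord proposes): the tenant will accept anything ≥ 0, so the landlord offers 0 and keeps 100.
Round 1 (the tenant proposes): the landlord can get 100 next round, worth 0.77 × 100 = 77 now, so the tenant offers 77, keeping 23.

77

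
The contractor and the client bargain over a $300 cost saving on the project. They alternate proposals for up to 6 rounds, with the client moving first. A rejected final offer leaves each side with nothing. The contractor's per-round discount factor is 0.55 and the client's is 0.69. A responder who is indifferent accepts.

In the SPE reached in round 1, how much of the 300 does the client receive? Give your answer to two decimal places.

205.68

Solve by backward induction from round 6.
Round 6 (the contractor proposes): rejection yields 0 for the client; the contractor offers 0 and keeps 300.
Round 5 (the client proposes): the contractor can get 300 next round, worth 0.55 × 300 = 165 now, so the client offers 165, keeping 135.
Round 4 (the contractor proposes): the client can get 135 next round, worth 0.69 × 135 = 93.15 now, so the contractor offers 93.15, keeping 206.85.
Round 3 (the client proposes): the contractor can get 206.85 next round, worth 0.55 × 206.85 = 113.7675 now, so the client offers 113.7675, keeping 186.2325.
Round 2 (the contractor proposes): the client can get 186.2325 next round, worth 0.69 × 186.2325 = 128.500425 now; the contractor offers that and keeps 171.499575.
Round 1 (the client proposes): the contractor can get 171.499575 next round, worth 0.55 × 171.499575 = 94.32476625 now, so the client offers 94.32476625, keeping 205.67523375.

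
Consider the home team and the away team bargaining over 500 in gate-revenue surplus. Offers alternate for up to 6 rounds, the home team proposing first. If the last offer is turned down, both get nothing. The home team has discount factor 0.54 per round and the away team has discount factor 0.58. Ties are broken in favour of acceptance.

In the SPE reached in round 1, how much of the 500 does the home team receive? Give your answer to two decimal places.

296.37

Solve by backward induction from round 6.
Round 6 (the away team proposes): the home team will accept anything ≥ 0, so the away team offers 0 and keeps 500.
Round 5 (the home team proposes): the away team can get 500 next round, worth 0.58 × 500 = 290 now. The home team offers 290 and keeps 500 − 290 = 210.
Round 4 (the away team proposes): the home team can get 210 next round, worth 0.54 × 210 = 113.4 now, so the away team offers 113.4, keeping 386.6.
Round 3 (the home team proposes): the away team can get 386.6 next round, worth 0.58 × 386.6 = 224.228 now; the home team offers that and keeps 275.772.
Round 2 (the away team proposes): the home team can get 275.772 next round, worth 0.54 × 275.772 = 148.91688 now. The away team offers 148.91688 and keeps 500 − 148.91688 = 351.08312.
Round 1 (the home team proposes): the away team can get 351.08312 next round, worth 0.58 × 351.08312 = 203.6282096 now, so the home team offers 203.6282096, keeping 296.3717904.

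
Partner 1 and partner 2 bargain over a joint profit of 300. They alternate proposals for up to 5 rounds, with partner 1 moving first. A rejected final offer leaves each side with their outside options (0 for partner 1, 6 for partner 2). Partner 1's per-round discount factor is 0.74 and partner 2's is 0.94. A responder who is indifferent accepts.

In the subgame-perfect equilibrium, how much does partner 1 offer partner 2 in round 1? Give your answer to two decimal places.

Round 5 (partner 1 proposes): partner 2 gets 6 if talks fail, so partner 1 offers 6 and keeps 294.
Round 4 (partner 2 proposes): partner 1 can get 294 next round, worth 0.74 × 294 = 217.56 now; partner 2 offers that and keeps 82.44.
Round 3 (partner 1 proposes): partner 2 can get 82.44 next round, worth 0.94 × 82.44 = 77.4936 now. Partner 1 offers 77.4936 and keeps 300 − 77.4936 = 222.5064.
Round 2 (partner 2 proposes): partner 1 can get 222.5064 next round, worth 0.74 × 222.5064 = 164.654736 now; partner 2 offers that and keeps 135.345264.
Round 1 (partner 1 proposes): partner 2 can get 135.345264 next round, worth 0.94 × 135.345264 = 127.22454816 now; partner 1 offers that and keeps 172.77545184.

127.22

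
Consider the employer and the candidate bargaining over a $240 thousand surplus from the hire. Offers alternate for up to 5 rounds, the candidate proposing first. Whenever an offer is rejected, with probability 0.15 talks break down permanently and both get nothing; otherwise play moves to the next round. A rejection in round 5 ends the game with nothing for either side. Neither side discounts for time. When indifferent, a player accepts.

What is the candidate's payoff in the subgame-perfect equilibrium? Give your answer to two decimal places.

187.29

Round 5 (the candidate proposes): rejection yields 0 for the employer; the candidate offers 0 and keeps 240.
Round 4 (the employer proposes): rejecting gives the candidate an expected 0.85 × 240 = 204. The employer offers 204 and keeps 240 − 204 = 36.
Round 3 (the candidate proposes): rejecting gives the employer an expected 0.85 × 36 = 30.6. The candidate offers 30.6 and keeps 240 − 30.6 = 209.4.
Round 2 (the employer proposes): rejecting gives the candidate an expected 0.85 × 209.4 = 177.99. The employer offers 177.99 and keeps 240 − 177.99 = 62.01.
Round 1 (the candidate proposes): rejecting gives the employer an expected 0.85 × 62.01 = 52.7085, so the candidate offers 52.7085, keeping 187.2915.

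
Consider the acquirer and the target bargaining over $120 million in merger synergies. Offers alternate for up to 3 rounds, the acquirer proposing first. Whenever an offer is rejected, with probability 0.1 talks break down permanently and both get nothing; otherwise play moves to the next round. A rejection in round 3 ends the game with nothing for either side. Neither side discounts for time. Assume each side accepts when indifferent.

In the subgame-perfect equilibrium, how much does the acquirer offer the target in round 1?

10.8

By backward induction:
Round 3 (the acquirer proposes): the target will accept anything ≥ 0, so the acquirer offers 0 and keeps 120.
Round 2 (the target proposes): rejecting gives the acquirer an expected 0.9 × 120 = 108; the target offers that and keeps 12.
Round 1 (the acquirer proposes): rejecting gives the target an expected 0.9 × 12 = 10.8, so the acquirer offers 10.8, keeping 109.2.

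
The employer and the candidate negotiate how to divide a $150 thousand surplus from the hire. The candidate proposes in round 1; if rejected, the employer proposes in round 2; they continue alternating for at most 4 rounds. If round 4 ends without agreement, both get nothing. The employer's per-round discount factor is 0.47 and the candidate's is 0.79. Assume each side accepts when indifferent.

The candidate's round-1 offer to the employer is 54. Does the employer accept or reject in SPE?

Work out the employer's continuation value if the offer is rejected.
Round 4 (the employer proposes): the candidate will accept anything ≥ 0, so the employer offers 0 and keeps 150.
Round 3 (the candidate proposes): the employer can get 150 next round, worth 0.47 × 150 = 70.5 now; the candidate offers that and keeps 79.5.
Round 2 (the employer proposes): the candidate can get 79.5 next round, worth 0.79 × 79.5 = 62.805 now, so the employer offers 62.805, keeping 87.195.
So by rejecting in round 1, the employer gets 87.195 next round, worth 0.47 × 87.195 = 40.98165 now.
Offer 54 ≥ 40.98165, so the employer accepts.

Accept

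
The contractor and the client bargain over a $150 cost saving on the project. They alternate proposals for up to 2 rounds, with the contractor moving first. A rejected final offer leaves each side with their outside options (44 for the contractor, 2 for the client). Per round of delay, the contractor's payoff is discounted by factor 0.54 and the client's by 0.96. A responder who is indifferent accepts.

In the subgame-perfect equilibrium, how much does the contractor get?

48.24

Round 2 (the client proposes): the contractor gets 44 if talks fail, so the client offers 44 and keeps 106.
Round 1 (the contractor proposes): the client can get 106 next round, worth 0.96 × 106 = 101.76 now, so the contractor offers 101.76, keeping 48.24.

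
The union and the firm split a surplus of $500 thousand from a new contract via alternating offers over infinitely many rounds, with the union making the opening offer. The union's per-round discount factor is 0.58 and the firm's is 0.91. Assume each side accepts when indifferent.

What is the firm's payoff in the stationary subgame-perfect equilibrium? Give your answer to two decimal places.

In a stationary SPE each proposer offers the other exactly their discounted continuation value.
If the union keeps x when proposing and the firm keeps y when proposing, then x = 500 − 0.91y and y = 500 − 0.58x.
Solving: x = 500(1 − 0.91) / (1 − 0.58·0.91) = 45 / 0.4722 ≈ 95.2986.
The firm gets 500 − 95.2986 ≈ 404.7014.

404.70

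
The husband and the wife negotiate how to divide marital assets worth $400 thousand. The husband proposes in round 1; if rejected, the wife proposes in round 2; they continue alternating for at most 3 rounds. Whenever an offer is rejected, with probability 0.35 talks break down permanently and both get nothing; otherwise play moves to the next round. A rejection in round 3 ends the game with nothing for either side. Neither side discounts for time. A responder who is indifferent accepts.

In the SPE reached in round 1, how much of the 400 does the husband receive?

309

Round 3 (the husband proposes): the wife will accept anything ≥ 0, so the husband offers 0 and keeps 400.
Round 2 (the wife proposes): rejecting gives the husband an expected 0.65 × 400 = 260, so the wife offers 260, keeping 140.
Round 1 (the husband proposes): rejecting gives the wife an expected 0.65 × 140 = 91, so the husband offers 91, keeping 309.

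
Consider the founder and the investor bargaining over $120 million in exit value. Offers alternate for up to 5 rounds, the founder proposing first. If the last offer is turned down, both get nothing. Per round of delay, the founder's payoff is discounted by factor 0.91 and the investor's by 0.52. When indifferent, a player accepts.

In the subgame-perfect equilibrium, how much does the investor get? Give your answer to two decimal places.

Round 5 (the founder proposes): the investor will accept anything ≥ 0, so the founder offers 0 and keeps 120.
Round 4 (the investor proposes): the founder can get 120 next round, worth 0.91 × 120 = 109.2 now. The investor offers 109.2 and keeps 120 − 109.2 = 10.8.
Round 3 (the founder proposes): the investor can get 10.8 next round, worth 0.52 × 10.8 = 5.616 now; the founder offers that and keeps 114.384.
Round 2 (the investor proposes): the founder can get 114.384 next round, worth 0.91 × 114.384 = 104.08944 now, so the investor offers 104.08944, keeping 15.91056.
Round 1 (the founder proposes): the investor can get 15.91056 next round, worth 0.52 × 15.91056 = 8.2734912 now; the founder offers that and keeps 111.7265088.

8.27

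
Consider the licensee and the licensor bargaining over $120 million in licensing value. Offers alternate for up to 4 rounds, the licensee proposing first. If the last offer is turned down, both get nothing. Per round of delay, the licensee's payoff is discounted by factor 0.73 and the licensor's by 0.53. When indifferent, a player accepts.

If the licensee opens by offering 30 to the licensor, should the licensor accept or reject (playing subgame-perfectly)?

Reject

Round 4 (the licensor proposes): rejection yields 0 for the licensee; the licensor offers 0 and keeps 120.
Round 3 (the licensee proposes): the licensor can get 120 next round, worth 0.53 × 120 = 63.6 now. The licensee offers 63.6 and keeps 120 − 63.6 = 56.4.
Round 2 (the licensor proposes): the licensee can get 56.4 next round, worth 0.73 × 56.4 = 41.172 now; the licensor offers that and keeps 78.828.
So by rejecting in round 1, the licensor gets 78.828 next round, worth 0.53 × 78.828 = 41.77884 now.
Offer 30 < 41.77884, so the licensor rejects.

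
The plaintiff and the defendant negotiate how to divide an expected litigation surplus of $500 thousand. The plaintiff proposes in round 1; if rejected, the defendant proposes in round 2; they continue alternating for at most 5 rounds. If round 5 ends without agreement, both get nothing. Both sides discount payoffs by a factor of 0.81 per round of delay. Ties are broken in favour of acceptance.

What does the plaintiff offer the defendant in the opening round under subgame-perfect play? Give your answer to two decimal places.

127.44

Solve by backward induction from round 5.
Round 5 (the plaintiff proposes): rejection yields 0 for the defendant; the plaintiff offers 0 and keeps 500.
Round 4 (the defendant proposes): the plaintiff can get 500 next round, worth 0.81 × 500 = 405 now, so the defendant offers 405, keeping 95.
Round 3 (the plaintiff proposes): the defendant can get 95 next round, worth 0.81 × 95 = 76.95 now; the plaintiff offers that and keeps 423.05.
Round 2 (the defendant proposes): the plaintiff can get 423.05 next round, worth 0.81 × 423.05 = 342.6705 now; the defendant offers that and keeps 157.3295.
Round 1 (the plaintiff proposes): the defendant can get 157.3295 next round, worth 0.81 × 157.3295 = 127.436895 now; the plaintiff offers that and keeps 372.563105.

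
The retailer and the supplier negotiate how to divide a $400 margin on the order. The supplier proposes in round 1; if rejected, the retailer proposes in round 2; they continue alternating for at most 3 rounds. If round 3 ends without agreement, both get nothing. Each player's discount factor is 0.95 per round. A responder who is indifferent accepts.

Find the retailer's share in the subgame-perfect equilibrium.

Round 3 (the supplier proposes): rejection yields 0 for the retailer; the supplier offers 0 and keeps 400.
Round 2 (the retailer proposes): the supplier can get 400 next round, worth 0.95 × 400 = 380 now. The retailer offers 380 and keeps 400 − 380 = 20.
Round 1 (the supplier proposes): the retailer can get 20 next round, worth 0.95 × 20 = 19 now. The supplier offers 19 and keeps 400 − 19 = 381.

19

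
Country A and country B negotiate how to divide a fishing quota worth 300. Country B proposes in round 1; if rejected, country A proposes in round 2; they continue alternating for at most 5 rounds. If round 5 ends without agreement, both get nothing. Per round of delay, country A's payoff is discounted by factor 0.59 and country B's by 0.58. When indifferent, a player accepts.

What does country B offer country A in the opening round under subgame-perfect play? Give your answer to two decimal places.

Solve by backward induction from round 5.
Round 5 (country B proposes): rejection yields 0 for country A; country B offers 0 and keeps 300.
Round 4 (country A proposes): country B can get 300 next round, worth 0.58 × 300 = 174 now, so country A offers 174, keeping 126.
Round 3 (country B proposes): country A can get 126 next round, worth 0.59 × 126 = 74.34 now, so country B offers 74.34, keeping 225.66.
Round 2 (country A proposes): country B can get 225.66 next round, worth 0.58 × 225.66 = 130.8828 now; country A offers that and keeps 169.1172.
Round 1 (country B proposes): country A can get 169.1172 next round, worth 0.59 × 169.1172 = 99.779148 now. Country B offers 99.779148 and keeps 300 − 99.779148 = 200.220852.

99.78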